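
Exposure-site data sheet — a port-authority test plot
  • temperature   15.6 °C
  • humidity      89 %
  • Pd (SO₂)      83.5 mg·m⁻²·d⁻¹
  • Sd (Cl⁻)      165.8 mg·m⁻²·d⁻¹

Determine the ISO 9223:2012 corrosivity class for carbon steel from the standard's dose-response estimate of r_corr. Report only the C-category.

C5

carbon steel: T>10 °C ⇒ hinge -0.054·(15.6−10) = -0.3024
  SO₂ term: 1.77·83.5^0.52·exp(0.02·89-0.3024) = 77.44
  Cl⁻ term: 0.102·165.8^0.62·exp(0.033·89+0.04·15.6) = 85.36
  sum: 77.44 + 85.36 → r_corr = 162.8 μm/a
ISO 9223 Table 2 (carbon steel): 80 < 163 ≤ 200 μm/a ⇒ C5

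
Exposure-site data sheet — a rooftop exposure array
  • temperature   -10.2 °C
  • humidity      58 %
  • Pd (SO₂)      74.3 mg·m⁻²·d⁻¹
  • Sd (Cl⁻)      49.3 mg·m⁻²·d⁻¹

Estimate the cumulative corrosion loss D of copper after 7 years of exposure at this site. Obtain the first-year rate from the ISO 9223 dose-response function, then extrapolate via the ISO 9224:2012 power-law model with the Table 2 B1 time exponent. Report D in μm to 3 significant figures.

D(7) = 0.669 μm

copper: f(T) = +0.126·(T−10) [T≤10 °C] = -2.5452
  Pd branch = 0.0053·Pd^0.26·e^(0.059·RH+f) = 0.03904 μm/a
  Sd branch = 0.01025·Sd^0.27·e^(0.036·RH+0.049·T) = 0.1437 μm/a
  r_corr = 0.03904 + 0.1437 = 0.1828 μm/a
Long-term exponent b (ISO 9224 Table 2, B1) = 0.667
  D(7) = 0.1828 × 7^0.667 = 0.1828 × 3.662 = 0.6692 μm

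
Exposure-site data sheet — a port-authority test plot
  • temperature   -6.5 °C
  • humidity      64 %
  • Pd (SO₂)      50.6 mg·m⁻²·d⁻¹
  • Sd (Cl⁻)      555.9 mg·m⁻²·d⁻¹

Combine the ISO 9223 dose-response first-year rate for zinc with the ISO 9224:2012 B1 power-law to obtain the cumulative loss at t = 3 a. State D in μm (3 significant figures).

zinc: temperature factor f = +0.038·(-16.5) = -0.6270
  Pd branch = 0.0129·Pd^0.44·e^(0.046·RH+f) = 0.7357 μm/a
  Sd branch = 0.0175·Sd^0.57·e^(0.008·RH+0.085·T) = 0.6167 μm/a
  sum: 0.7357 + 0.6167 → r_corr = 1.352 μm/a
ISO 9224: D(t) = r_corr · t^b with b = 0.813 (zinc, B1)
  D(3) = 1.352 × 3^0.813 = 1.352 × 2.443 = 3.304 μm

D(3) = 3.30 μm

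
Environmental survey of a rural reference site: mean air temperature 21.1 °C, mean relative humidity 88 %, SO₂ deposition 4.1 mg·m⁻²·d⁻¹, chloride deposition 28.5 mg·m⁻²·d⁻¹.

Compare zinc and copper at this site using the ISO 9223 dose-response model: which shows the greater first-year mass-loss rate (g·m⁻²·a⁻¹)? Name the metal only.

zinc: temperature factor f = -0.071·(11.1) = -0.7881
  SO₂ term: 0.0129·4.1^0.44·exp(0.046·88-0.7881) = 0.6251
  Cl⁻ term: 0.0175·28.5^0.57·exp(0.008·88+0.085·21.1) = 1.435
  r_corr = 0.6251 + 1.435 = 2.06 μm/a
  mass loss = 2.06 μm/a × 7.14 g/cm³ = 14.71 g·m⁻²·a⁻¹
copper: f(T) = -0.080·(T−10) [T>10 °C] = -0.8880
  Pd branch = 0.0053·Pd^0.26·e^(0.059·RH+f) = 0.566 μm/a
  Cl⁻ term: 0.01025·28.5^0.27·exp(0.036·88+0.049·21.1) = 1.692
  r_corr = 0.566 + 1.692 = 2.258 μm/a
  mass loss = 2.258 μm/a × 8.96 g/cm³ = 20.23 g·m⁻²·a⁻¹
Ordering by g·m⁻²·a⁻¹: copper (20.2) > zinc (14.7)

copper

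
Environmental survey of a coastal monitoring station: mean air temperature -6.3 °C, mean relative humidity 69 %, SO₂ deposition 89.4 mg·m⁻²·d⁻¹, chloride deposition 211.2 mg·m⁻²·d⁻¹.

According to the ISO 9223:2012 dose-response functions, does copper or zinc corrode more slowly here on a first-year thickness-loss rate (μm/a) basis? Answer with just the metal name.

copper: temperature factor f = +0.126·(-16.3) = -2.0538
  Pd branch = 0.0053·Pd^0.26·e^(0.059·RH+f) = 0.1281 μm/a
  Sd branch = 0.01025·Sd^0.27·e^(0.036·RH+0.049·T) = 0.3829 μm/a
  sum: 0.1281 + 0.3829 → r_corr = 0.5111 μm/a
zinc: T≤10 °C ⇒ hinge +0.038·(-6.3−10) = -0.6194
  Pd branch = 0.0129·Pd^0.44·e^(0.046·RH+f) = 1.198 μm/a
  Cl⁻ term: 0.0175·211.2^0.57·exp(0.008·69+0.085·-6.3) = 0.3761
  r_corr = 1.198 + 0.3761 = 1.575 μm/a
Ordering by μm/a: zinc (1.57) > copper (0.511)

copper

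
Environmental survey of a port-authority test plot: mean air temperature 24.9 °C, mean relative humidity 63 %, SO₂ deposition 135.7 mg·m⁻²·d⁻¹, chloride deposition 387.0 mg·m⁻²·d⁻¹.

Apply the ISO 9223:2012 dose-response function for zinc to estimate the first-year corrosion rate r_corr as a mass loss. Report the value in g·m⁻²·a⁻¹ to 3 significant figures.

zinc: T>10 °C ⇒ hinge -0.071·(24.9−10) = -1.0579
  sulphur-dioxide contribution → 0.7048 μm/a
  chloride contribution → 7.18 μm/a
  total first-year rate 7.884 μm/a
Convert to mass loss: 7.884 μm/a × 7.14 g/cm³ = 56.29 g·m⁻²·a⁻¹

r_corr = 56.3 g·m⁻²·a⁻¹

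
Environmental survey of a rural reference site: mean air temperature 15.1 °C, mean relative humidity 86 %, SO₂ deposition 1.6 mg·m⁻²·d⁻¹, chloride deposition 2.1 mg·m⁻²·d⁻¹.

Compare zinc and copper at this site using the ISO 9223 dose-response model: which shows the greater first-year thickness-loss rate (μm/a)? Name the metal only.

zinc: T>10 °C ⇒ hinge -0.071·(15.1−10) = -0.3621
  SO₂ term: 0.0129·1.6^0.44·exp(0.046·86-0.3621) = 0.577
  Sd branch = 0.0175·Sd^0.57·e^(0.008·RH+0.085·T) = 0.1918 μm/a
  sum: 0.577 + 0.1918 → r_corr = 0.7689 μm/a
copper: temperature factor f = -0.080·(5.1) = -0.4080
  SO₂ term: 0.0053·1.6^0.26·exp(0.059·86-0.4080) = 0.6365
  Sd branch = 0.01025·Sd^0.27·e^(0.036·RH+0.049·T) = 0.5803 μm/a
  r_corr = 0.6365 + 0.5803 = 1.217 μm/a
Ordering by μm/a: copper (1.22) > zinc (0.769)

copper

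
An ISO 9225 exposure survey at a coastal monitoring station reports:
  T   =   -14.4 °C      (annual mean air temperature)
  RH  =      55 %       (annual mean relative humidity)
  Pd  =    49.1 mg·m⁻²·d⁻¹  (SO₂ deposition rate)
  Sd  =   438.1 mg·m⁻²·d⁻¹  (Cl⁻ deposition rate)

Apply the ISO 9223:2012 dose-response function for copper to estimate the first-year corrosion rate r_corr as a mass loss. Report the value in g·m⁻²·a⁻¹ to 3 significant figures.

r_corr = 1.85 g·m⁻²·a⁻¹

copper: f(T) = +0.126·(T−10) [T≤10 °C] = -3.0744
  Pd branch = 0.0053·Pd^0.26·e^(0.059·RH+f) = 0.0173 μm/a
  Cl⁻ term: 0.01025·438.1^0.27·exp(0.036·55+0.049·-14.4) = 0.1894
  sum: 0.0173 + 0.1894 → r_corr = 0.2067 μm/a
Convert to mass loss: 0.2067 μm/a × 8.96 g/cm³ = 1.852 g·m⁻²·a⁻¹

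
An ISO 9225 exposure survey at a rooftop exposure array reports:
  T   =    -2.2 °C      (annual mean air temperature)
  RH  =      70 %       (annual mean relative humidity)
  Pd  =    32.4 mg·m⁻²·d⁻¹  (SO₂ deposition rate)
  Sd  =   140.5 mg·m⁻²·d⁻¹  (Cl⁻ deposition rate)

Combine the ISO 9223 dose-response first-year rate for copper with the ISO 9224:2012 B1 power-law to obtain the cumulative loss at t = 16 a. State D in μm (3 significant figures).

copper: f(T) = +0.126·(T−10) [T≤10 °C] = -1.5372
  SO₂ term: 0.0053·32.4^0.26·exp(0.059·70-1.5372) = 0.175
  Cl⁻ term: 0.01025·140.5^0.27·exp(0.036·70+0.049·-2.2) = 0.4347
  sum: 0.175 + 0.4347 → r_corr = 0.6097 μm/a
ISO 9224: D(t) = r_corr · t^b with b = 0.667 (copper, B1)
  D(16) = 0.6097 × 16^0.667 = 0.6097 × 6.355 = 3.875 μm

D(16) = 3.88 μm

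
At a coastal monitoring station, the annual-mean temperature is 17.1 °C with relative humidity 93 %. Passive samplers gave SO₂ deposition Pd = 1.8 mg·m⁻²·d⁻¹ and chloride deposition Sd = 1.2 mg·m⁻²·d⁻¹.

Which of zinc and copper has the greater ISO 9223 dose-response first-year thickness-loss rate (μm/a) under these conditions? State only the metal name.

copper

zinc: temperature factor f = -0.071·(7.1) = -0.5041
  sulphur-dioxide contribution → 0.7276 μm/a
  chloride contribution → 0.1748 μm/a
  ⇒ r_corr(zinc) = 0.9024 μm/a
copper: temperature factor f = -0.080·(7.1) = -0.5680
  sulphur-dioxide contribution → 0.8452 μm/a
  chloride contribution → 0.708 μm/a
  ⇒ r_corr(copper) = 1.553 μm/a
Ordering by μm/a: copper (1.55) > zinc (0.902)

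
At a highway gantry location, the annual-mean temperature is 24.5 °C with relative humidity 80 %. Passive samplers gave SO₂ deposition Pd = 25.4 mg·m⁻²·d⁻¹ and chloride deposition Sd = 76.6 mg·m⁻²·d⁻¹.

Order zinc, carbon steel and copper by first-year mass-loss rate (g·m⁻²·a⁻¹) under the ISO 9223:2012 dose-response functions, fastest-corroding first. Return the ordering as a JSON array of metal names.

["carbon steel", "zinc", "copper"]

zinc: temperature factor f = -0.071·(14.5) = -1.0295
  Pd branch = 0.0129·Pd^0.44·e^(0.046·RH+f) = 0.7583 μm/a
  Sd branch = 0.0175·Sd^0.57·e^(0.008·RH+0.085·T) = 3.158 μm/a
  sum: 0.7583 + 3.158 → r_corr = 3.916 μm/a
  mass loss = 3.916 μm/a × 7.14 g/cm³ = 27.96 g·m⁻²·a⁻¹
carbon steel: temperature factor f = -0.054·(14.5) = -0.7830
  Pd branch = 1.77·Pd^0.52·e^(0.02·RH+f) = 21.54 μm/a
  Sd branch = 0.102·Sd^0.62·e^(0.033·RH+0.04·T) = 56.1 μm/a
  sum: 21.54 + 56.1 → r_corr = 77.64 μm/a
  mass loss = 77.64 μm/a × 7.85 g/cm³ = 609.5 g·m⁻²·a⁻¹
copper: temperature factor f = -0.080·(14.5) = -1.1600
  Pd branch = 0.0053·Pd^0.26·e^(0.059·RH+f) = 0.4321 μm/a
  Sd branch = 0.01025·Sd^0.27·e^(0.036·RH+0.049·T) = 1.957 μm/a
  r_corr = 0.4321 + 1.957 = 2.389 μm/a
  mass loss = 2.389 μm/a × 8.96 g/cm³ = 21.41 g·m⁻²·a⁻¹
Ordering by g·m⁻²·a⁻¹: carbon steel (610) > zinc (28) > copper (21.4)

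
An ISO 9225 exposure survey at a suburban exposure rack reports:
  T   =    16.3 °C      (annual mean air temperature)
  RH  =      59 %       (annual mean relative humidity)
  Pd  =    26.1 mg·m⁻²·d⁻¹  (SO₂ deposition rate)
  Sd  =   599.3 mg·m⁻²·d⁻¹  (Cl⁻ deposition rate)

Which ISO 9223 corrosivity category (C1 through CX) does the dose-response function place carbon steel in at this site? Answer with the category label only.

carbon steel: f(T) = -0.054·(T−10) [T>10 °C] = -0.3402
  SO₂ term: 1.77·26.1^0.52·exp(0.02·59-0.3402) = 22.35
  Sd branch = 0.102·Sd^0.62·e^(0.033·RH+0.04·T) = 72.36 μm/a
  r_corr = 22.35 + 72.36 = 94.71 μm/a
94.7 μm/a falls in (80, 200] for carbon steel → category C5

C5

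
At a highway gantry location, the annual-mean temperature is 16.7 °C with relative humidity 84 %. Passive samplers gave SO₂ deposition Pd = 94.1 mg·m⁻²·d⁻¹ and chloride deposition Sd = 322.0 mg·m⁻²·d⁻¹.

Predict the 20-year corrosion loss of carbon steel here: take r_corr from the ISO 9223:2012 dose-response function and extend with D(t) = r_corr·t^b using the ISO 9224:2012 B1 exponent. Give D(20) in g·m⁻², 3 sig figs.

D(20) = 6.94e+03 g·m⁻²

carbon steel: f(T) = -0.054·(T−10) [T>10 °C] = -0.3618
  sulphur-dioxide contribution → 70.26 μm/a
  chloride contribution → 114.1 μm/a
  total first-year rate 184.4 μm/a
Long-term exponent b (ISO 9224 Table 2, B1) = 0.523
  D(20) = 184.4 × 20^0.523 = 184.4 × 4.791 = 883.5 μm
  Mass loss = 883.5 μm × 7.85 g/cm³ = 6936 g·m⁻²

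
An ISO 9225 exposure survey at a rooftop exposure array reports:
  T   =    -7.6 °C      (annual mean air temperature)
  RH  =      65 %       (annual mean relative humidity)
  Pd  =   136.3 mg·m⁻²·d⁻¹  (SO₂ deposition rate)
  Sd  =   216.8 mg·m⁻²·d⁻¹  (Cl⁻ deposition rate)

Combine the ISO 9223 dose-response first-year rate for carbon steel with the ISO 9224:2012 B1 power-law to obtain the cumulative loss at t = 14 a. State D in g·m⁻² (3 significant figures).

carbon steel: temperature factor f = +0.150·(-17.6) = -2.6400
  sulphur-dioxide contribution → 5.97 μm/a
  chloride contribution → 18.05 μm/a
  total first-year rate 24.02 μm/a
Long-term exponent b (ISO 9224 Table 2, B1) = 0.523
  D(14) = 24.02 × 14^0.523 = 24.02 × 3.976 = 95.5 μm
  Mass loss = 95.5 μm × 7.85 g/cm³ = 749.7 g·m⁻²

D(14) = 750 g·m⁻²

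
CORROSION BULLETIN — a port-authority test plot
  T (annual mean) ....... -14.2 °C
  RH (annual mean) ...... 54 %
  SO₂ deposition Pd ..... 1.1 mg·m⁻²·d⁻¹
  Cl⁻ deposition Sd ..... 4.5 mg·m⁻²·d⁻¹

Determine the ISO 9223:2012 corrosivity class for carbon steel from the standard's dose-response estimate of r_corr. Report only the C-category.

carbon steel: temperature factor f = +0.150·(-24.2) = -3.6300
  sulphur-dioxide contribution → 0.1452 μm/a
  chloride contribution → 0.8726 μm/a
  ⇒ r_corr(carbon steel) = 1.018 μm/a
ISO 9223 Table 2 (carbon steel): 0 < 1.02 ≤ 1.3 μm/a ⇒ C1

C1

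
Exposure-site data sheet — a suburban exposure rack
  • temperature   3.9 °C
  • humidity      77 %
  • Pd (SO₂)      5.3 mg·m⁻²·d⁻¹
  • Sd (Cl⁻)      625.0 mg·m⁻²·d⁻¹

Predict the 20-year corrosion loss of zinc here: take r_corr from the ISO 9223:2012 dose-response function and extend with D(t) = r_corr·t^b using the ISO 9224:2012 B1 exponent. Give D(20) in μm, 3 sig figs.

D(20) = 28.6 μm

zinc: temperature factor f = +0.038·(-6.1) = -0.2318
  SO₂ term: 0.0129·5.3^0.44·exp(0.046·77-0.2318) = 0.736
  Cl⁻ term: 0.0175·625.0^0.57·exp(0.008·77+0.085·3.9) = 1.771
  r_corr = 0.736 + 1.771 = 2.507 μm/a
Power-law: D(20) = r_corr · 20^0.813
  D(20) = 2.507 × 20^0.813 = 2.507 × 11.42 = 28.63 μm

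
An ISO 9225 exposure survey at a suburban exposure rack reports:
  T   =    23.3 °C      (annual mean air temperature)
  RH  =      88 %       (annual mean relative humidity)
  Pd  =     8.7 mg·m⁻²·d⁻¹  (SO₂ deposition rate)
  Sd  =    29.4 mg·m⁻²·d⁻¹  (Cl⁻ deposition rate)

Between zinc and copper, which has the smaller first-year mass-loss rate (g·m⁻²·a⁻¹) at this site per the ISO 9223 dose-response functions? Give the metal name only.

zinc: f(T) = -0.071·(T−10) [T>10 °C] = -0.9443
  sulphur-dioxide contribution → 0.7446 μm/a
  chloride contribution → 1.761 μm/a
  total first-year rate 2.506 μm/a
  mass loss = 2.506 μm/a × 7.14 g/cm³ = 17.89 g·m⁻²·a⁻¹
copper: temperature factor f = -0.080·(13.3) = -1.0640
  sulphur-dioxide contribution → 0.5772 μm/a
  chloride contribution → 1.9 μm/a
  total first-year rate 2.478 μm/a
  mass loss = 2.478 μm/a × 8.96 g/cm³ = 22.2 g·m⁻²·a⁻¹
Ordering by g·m⁻²·a⁻¹: copper (22.2) > zinc (17.9)

zinc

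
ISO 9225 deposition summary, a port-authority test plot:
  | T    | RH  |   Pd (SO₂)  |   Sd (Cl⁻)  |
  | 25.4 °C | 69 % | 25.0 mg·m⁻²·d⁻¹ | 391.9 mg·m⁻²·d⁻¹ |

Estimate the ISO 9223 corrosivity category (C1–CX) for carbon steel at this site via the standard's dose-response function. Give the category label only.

C5

carbon steel: temperature factor f = -0.054·(15.4) = -0.8316
  sulphur-dioxide contribution → 16.33 μm/a
  chloride contribution → 111.3 μm/a
  total first-year rate 127.6 μm/a
128 μm/a falls in (80, 200] for carbon steel → category C5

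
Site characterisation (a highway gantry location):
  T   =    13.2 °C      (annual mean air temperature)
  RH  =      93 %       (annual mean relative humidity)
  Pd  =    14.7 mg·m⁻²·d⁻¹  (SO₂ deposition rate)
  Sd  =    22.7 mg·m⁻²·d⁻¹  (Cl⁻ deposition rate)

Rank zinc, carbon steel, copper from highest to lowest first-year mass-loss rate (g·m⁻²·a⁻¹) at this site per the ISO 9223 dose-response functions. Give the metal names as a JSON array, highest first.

["carbon steel", "copper", "zinc"]

zinc: f(T) = -0.071·(T−10) [T>10 °C] = -0.2272
  SO₂ term: 0.0129·14.7^0.44·exp(0.046·93-0.2272) = 2.418
  Cl⁻ term: 0.0175·22.7^0.57·exp(0.008·93+0.085·13.2) = 0.6704
  sum: 2.418 + 0.6704 → r_corr = 3.088 μm/a
  mass loss = 3.088 μm/a × 7.14 g/cm³ = 22.05 g·m⁻²·a⁻¹
carbon steel: f(T) = -0.054·(T−10) [T>10 °C] = -0.1728
  Pd branch = 1.77·Pd^0.52·e^(0.02·RH+f) = 38.7 μm/a
  Sd branch = 0.102·Sd^0.62·e^(0.033·RH+0.04·T) = 25.79 μm/a
  r_corr = 38.7 + 25.79 = 64.49 μm/a
  mass loss = 64.49 μm/a × 7.85 g/cm³ = 506.3 g·m⁻²·a⁻¹
copper: T>10 °C ⇒ hinge -0.080·(13.2−10) = -0.2560
  Pd branch = 0.0053·Pd^0.26·e^(0.059·RH+f) = 1.993 μm/a
  Cl⁻ term: 0.01025·22.7^0.27·exp(0.036·93+0.049·13.2) = 1.294
  sum: 1.993 + 1.294 → r_corr = 3.287 μm/a
  mass loss = 3.287 μm/a × 8.96 g/cm³ = 29.45 g·m⁻²·a⁻¹
Ordering by g·m⁻²·a⁻¹: carbon steel (506) > copper (29.4) > zinc (22.1)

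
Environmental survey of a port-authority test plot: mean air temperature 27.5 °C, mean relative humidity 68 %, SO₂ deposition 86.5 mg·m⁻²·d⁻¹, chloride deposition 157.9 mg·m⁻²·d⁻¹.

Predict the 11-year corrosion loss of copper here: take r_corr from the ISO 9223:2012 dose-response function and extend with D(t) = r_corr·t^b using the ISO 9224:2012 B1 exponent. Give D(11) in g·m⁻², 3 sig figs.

D(11) = 89.6 g·m⁻²

copper: f(T) = -0.080·(T−10) [T>10 °C] = -1.4000
  Pd branch = 0.0053·Pd^0.26·e^(0.059·RH+f) = 0.2303 μm/a
  Sd branch = 0.01025·Sd^0.27·e^(0.036·RH+0.049·T) = 1.789 μm/a
  r_corr = 0.2303 + 1.789 = 2.019 μm/a
Long-term exponent b (ISO 9224 Table 2, B1) = 0.667
  D(11) = 2.019 × 11^0.667 = 2.019 × 4.95 = 9.996 μm
  Mass loss = 9.996 μm × 8.96 g/cm³ = 89.57 g·m⁻²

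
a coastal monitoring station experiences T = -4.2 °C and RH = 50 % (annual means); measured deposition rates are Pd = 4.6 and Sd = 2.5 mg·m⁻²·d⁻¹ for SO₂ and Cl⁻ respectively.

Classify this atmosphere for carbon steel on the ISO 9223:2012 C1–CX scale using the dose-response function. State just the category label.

carbon steel: T≤10 °C ⇒ hinge +0.150·(-4.2−10) = -2.1300
  SO₂ term: 1.77·4.6^0.52·exp(0.02·50-2.1300) = 1.264
  Cl⁻ term: 0.102·2.5^0.62·exp(0.033·50+0.04·-4.2) = 0.7924
  r_corr = 1.264 + 0.7924 = 2.057 μm/a
2.06 μm/a falls in (1.3, 25] for carbon steel → category C2

C2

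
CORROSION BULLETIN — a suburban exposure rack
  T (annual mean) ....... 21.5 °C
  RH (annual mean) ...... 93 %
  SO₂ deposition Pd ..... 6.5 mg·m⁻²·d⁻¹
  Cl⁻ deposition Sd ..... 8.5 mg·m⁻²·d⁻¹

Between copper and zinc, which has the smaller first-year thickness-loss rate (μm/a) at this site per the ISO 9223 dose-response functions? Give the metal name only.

zinc

copper: f(T) = -0.080·(T−10) [T>10 °C] = -0.9200
  SO₂ term: 0.0053·6.5^0.26·exp(0.059·93-0.9200) = 0.83
  Sd branch = 0.01025·Sd^0.27·e^(0.036·RH+0.049·T) = 1.49 μm/a
  sum: 0.83 + 1.49 → r_corr = 2.32 μm/a
zinc: temperature factor f = -0.071·(11.5) = -0.8165
  SO₂ term: 0.0129·6.5^0.44·exp(0.046·93-0.8165) = 0.9367
  Sd branch = 0.0175·Sd^0.57·e^(0.008·RH+0.085·T) = 0.7755 μm/a
  r_corr = 0.9367 + 0.7755 = 1.712 μm/a
Ordering by μm/a: copper (2.32) > zinc (1.71)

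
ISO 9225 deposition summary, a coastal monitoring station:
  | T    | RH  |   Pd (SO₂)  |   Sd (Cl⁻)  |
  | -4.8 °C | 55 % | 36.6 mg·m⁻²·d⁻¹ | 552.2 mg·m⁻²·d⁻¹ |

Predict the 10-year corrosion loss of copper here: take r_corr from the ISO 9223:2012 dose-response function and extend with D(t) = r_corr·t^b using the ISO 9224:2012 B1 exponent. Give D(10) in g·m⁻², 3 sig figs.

D(10) = 15.7 g·m⁻²

copper: T≤10 °C ⇒ hinge +0.126·(-4.8−10) = -1.8648
  Pd branch = 0.0053·Pd^0.26·e^(0.059·RH+f) = 0.05373 μm/a
  Sd branch = 0.01025·Sd^0.27·e^(0.036·RH+0.049·T) = 0.3227 μm/a
  sum: 0.05373 + 0.3227 → r_corr = 0.3765 μm/a
Long-term exponent b (ISO 9224 Table 2, B1) = 0.667
  D(10) = 0.3765 × 10^0.667 = 0.3765 × 4.645 = 1.749 μm
  Mass loss = 1.749 μm × 8.96 g/cm³ = 15.67 g·m⁻²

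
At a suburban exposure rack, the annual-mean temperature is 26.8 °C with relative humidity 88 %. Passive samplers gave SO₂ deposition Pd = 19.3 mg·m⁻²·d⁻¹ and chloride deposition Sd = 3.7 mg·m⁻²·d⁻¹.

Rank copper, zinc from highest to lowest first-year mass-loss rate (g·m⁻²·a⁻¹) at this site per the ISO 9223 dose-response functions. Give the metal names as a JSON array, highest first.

copper: T>10 °C ⇒ hinge -0.080·(26.8−10) = -1.3440
  sulphur-dioxide contribution → 0.5366 μm/a
  chloride contribution → 1.289 μm/a
  total first-year rate 1.826 μm/a
  mass loss = 1.826 μm/a × 8.96 g/cm³ = 16.36 g·m⁻²·a⁻¹
zinc: T>10 °C ⇒ hinge -0.071·(26.8−10) = -1.1928
  sulphur-dioxide contribution → 0.8246 μm/a
  chloride contribution → 0.7277 μm/a
  ⇒ r_corr(zinc) = 1.552 μm/a
  mass loss = 1.552 μm/a × 7.14 g/cm³ = 11.08 g·m⁻²·a⁻¹
Ordering by g·m⁻²·a⁻¹: copper (16.4) > zinc (11.1)

["copper", "zinc"]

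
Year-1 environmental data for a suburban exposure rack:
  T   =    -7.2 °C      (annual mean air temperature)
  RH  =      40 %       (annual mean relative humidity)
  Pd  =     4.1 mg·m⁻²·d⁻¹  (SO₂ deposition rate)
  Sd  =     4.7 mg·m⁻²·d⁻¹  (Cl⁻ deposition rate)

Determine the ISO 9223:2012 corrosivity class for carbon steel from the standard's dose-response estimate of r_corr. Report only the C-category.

C2

carbon steel: temperature factor f = +0.150·(-17.2) = -2.5800
  Pd branch = 1.77·Pd^0.52·e^(0.02·RH+f) = 0.6217 μm/a
  Sd branch = 0.102·Sd^0.62·e^(0.033·RH+0.04·T) = 0.7473 μm/a
  r_corr = 0.6217 + 0.7473 = 1.369 μm/a
1.37 μm/a falls in (1.3, 25] for carbon steel → category C2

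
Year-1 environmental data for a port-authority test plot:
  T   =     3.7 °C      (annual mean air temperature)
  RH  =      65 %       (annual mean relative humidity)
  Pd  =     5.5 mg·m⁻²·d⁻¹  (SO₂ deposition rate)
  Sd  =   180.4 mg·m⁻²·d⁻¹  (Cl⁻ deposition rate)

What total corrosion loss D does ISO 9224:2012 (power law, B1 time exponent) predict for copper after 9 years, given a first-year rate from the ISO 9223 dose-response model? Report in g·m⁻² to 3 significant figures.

copper: f(T) = +0.126·(T−10) [T≤10 °C] = -0.7938
  sulphur-dioxide contribution → 0.1728 μm/a
  chloride contribution → 0.5187 μm/a
  ⇒ r_corr(copper) = 0.6915 μm/a
Power-law: D(9) = r_corr · 9^0.667
  D(9) = 0.6915 × 9^0.667 = 0.6915 × 4.33 = 2.994 μm
  Mass loss = 2.994 μm × 8.96 g/cm³ = 26.83 g·m⁻²

D(9) = 26.8 g·m⁻²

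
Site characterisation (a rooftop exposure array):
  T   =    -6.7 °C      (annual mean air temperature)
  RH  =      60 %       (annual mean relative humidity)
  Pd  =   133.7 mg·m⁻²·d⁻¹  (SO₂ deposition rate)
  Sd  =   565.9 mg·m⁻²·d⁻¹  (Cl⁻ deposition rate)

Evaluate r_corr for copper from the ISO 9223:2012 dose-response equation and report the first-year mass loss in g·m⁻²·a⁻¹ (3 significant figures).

r_corr = 3.89 g·m⁻²·a⁻¹

copper: T≤10 °C ⇒ hinge +0.126·(-6.7−10) = -2.1042
  sulphur-dioxide contribution → 0.07955 μm/a
  chloride contribution → 0.3544 μm/a
  total first-year rate 0.4339 μm/a
Convert to mass loss: 0.4339 μm/a × 8.96 g/cm³ = 3.888 g·m⁻²·a⁻¹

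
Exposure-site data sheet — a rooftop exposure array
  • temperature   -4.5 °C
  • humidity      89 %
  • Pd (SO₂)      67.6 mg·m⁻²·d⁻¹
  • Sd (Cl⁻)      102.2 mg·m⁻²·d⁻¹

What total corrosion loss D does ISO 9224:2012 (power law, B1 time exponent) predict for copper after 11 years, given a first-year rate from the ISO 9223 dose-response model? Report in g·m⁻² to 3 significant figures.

copper: f(T) = +0.126·(T−10) [T≤10 °C] = -1.8270
  sulphur-dioxide contribution → 0.4865 μm/a
  chloride contribution → 0.7063 μm/a
  ⇒ r_corr(copper) = 1.193 μm/a
Power-law: D(11) = r_corr · 11^0.667
  D(11) = 1.193 × 11^0.667 = 1.193 × 4.95 = 5.904 μm
  Mass loss = 5.904 μm × 8.96 g/cm³ = 52.9 g·m⁻²

D(11) = 52.9 g·m⁻²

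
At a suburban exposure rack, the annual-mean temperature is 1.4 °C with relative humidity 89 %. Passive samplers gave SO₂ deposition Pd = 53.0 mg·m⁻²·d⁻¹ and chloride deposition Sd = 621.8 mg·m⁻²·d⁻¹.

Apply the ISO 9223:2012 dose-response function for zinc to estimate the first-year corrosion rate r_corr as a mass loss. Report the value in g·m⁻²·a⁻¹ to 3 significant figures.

r_corr = 34.1 g·m⁻²·a⁻¹

zinc: temperature factor f = +0.038·(-8.6) = -0.3268
  Pd branch = 0.0129·Pd^0.44·e^(0.046·RH+f) = 3.201 μm/a
  Sd branch = 0.0175·Sd^0.57·e^(0.008·RH+0.085·T) = 1.572 μm/a
  sum: 3.201 + 1.572 → r_corr = 4.773 μm/a
Convert to mass loss: 4.773 μm/a × 7.14 g/cm³ = 34.08 g·m⁻²·a⁻¹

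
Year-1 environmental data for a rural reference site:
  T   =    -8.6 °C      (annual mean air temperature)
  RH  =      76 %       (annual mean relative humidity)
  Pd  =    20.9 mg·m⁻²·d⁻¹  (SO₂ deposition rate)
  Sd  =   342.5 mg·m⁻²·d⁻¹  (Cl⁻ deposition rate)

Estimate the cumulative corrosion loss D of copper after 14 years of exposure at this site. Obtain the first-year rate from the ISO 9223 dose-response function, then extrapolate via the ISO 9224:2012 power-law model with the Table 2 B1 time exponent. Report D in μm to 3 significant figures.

D(14) = 3.49 μm

copper: temperature factor f = +0.126·(-18.6) = -2.3436
  sulphur-dioxide contribution → 0.09933 μm/a
  chloride contribution → 0.5015 μm/a
  ⇒ r_corr(copper) = 0.6009 μm/a
Long-term exponent b (ISO 9224 Table 2, B1) = 0.667
  D(14) = 0.6009 × 14^0.667 = 0.6009 × 5.814 = 3.493 μm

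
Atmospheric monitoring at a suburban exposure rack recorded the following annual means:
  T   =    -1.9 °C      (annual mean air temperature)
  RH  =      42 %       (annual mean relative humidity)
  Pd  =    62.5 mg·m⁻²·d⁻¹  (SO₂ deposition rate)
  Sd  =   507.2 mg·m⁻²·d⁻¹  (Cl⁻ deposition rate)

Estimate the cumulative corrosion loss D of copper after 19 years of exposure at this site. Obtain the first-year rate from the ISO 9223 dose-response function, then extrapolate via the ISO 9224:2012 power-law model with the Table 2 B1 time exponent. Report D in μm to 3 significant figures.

copper: T≤10 °C ⇒ hinge +0.126·(-1.9−10) = -1.4994
  sulphur-dioxide contribution → 0.04132 μm/a
  chloride contribution → 0.2277 μm/a
  total first-year rate 0.269 μm/a
Power-law: D(19) = r_corr · 19^0.667
  D(19) = 0.269 × 19^0.667 = 0.269 × 7.127 = 1.917 μm

D(19) = 1.92 μm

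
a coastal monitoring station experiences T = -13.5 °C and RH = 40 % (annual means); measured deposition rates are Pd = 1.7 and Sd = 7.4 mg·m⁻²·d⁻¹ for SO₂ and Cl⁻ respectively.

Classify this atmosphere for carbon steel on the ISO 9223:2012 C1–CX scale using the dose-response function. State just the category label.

C1

carbon steel: f(T) = +0.150·(T−10) [T≤10 °C] = -3.5250
  sulphur-dioxide contribution → 0.1529 μm/a
  chloride contribution → 0.7696 μm/a
  total first-year rate 0.9225 μm/a
Category bounds: 0…1.3 μm/a bracket r_corr ⇒ C1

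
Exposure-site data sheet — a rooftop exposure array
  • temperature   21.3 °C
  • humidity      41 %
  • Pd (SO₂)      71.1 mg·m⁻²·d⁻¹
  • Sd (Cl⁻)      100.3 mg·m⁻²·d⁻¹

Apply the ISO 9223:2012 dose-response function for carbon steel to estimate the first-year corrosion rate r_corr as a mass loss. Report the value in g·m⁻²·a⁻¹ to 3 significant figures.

carbon steel: T>10 °C ⇒ hinge -0.054·(21.3−10) = -0.6102
  SO₂ term: 1.77·71.1^0.52·exp(0.02·41-0.6102) = 20.05
  Sd branch = 0.102·Sd^0.62·e^(0.033·RH+0.04·T) = 16.11 μm/a
  r_corr = 20.05 + 16.11 = 36.15 μm/a
Convert to mass loss: 36.15 μm/a × 7.85 g/cm³ = 283.8 g·m⁻²·a⁻¹

r_corr = 284 g·m⁻²·a⁻¹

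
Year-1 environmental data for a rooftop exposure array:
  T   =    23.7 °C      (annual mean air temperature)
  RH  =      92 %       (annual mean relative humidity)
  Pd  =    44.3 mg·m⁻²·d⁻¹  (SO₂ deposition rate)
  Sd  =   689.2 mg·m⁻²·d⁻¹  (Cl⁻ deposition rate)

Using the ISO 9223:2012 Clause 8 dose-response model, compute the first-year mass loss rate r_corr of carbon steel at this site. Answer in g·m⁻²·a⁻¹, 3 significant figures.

carbon steel: temperature factor f = -0.054·(13.7) = -0.7398
  sulphur-dioxide contribution → 38.19 μm/a
  chloride contribution → 315.2 μm/a
  total first-year rate 353.4 μm/a
Convert to mass loss: 353.4 μm/a × 7.85 g/cm³ = 2774 g·m⁻²·a⁻¹

r_corr = 2.77e+03 g·m⁻²·a⁻¹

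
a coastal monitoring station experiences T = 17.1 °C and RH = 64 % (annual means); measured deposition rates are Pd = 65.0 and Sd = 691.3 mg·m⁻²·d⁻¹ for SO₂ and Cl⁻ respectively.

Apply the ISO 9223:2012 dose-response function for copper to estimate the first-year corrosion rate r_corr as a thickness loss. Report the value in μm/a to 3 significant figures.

r_corr = 1.77 μm/a

copper: f(T) = -0.080·(T−10) [T>10 °C] = -0.5680
  SO₂ term: 0.0053·65.0^0.26·exp(0.059·64-0.5680) = 0.388
  Sd branch = 0.01025·Sd^0.27·e^(0.036·RH+0.049·T) = 1.387 μm/a
  r_corr = 0.388 + 1.387 = 1.775 μm/a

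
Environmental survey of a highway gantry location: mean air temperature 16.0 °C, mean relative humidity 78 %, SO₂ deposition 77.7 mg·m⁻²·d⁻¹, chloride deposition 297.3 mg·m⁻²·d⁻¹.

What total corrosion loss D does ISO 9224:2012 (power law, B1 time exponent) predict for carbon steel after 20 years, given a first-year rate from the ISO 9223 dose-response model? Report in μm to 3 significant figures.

D(20) = 696 μm

carbon steel: temperature factor f = -0.054·(6.0) = -0.3240
  Pd branch = 1.77·Pd^0.52·e^(0.02·RH+f) = 58.58 μm/a
  Cl⁻ term: 0.102·297.3^0.62·exp(0.033·78+0.04·16.0) = 86.66
  r_corr = 58.58 + 86.66 = 145.2 μm/a
Long-term exponent b (ISO 9224 Table 2, B1) = 0.523
  D(20) = 145.2 × 20^0.523 = 145.2 × 4.791 = 695.9 μm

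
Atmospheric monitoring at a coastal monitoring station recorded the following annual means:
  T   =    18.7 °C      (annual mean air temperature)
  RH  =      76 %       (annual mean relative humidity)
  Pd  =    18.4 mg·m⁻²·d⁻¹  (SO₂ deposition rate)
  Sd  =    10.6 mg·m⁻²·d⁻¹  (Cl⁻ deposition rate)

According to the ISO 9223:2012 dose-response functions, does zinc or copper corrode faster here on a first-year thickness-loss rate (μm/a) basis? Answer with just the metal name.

zinc: f(T) = -0.071·(T−10) [T>10 °C] = -0.6177
  Pd branch = 0.0129·Pd^0.44·e^(0.046·RH+f) = 0.8263 μm/a
  Sd branch = 0.0175·Sd^0.57·e^(0.008·RH+0.085·T) = 0.6051 μm/a
  sum: 0.8263 + 0.6051 → r_corr = 1.431 μm/a
copper: T>10 °C ⇒ hinge -0.080·(18.7−10) = -0.6960
  SO₂ term: 0.0053·18.4^0.26·exp(0.059·76-0.6960) = 0.4992
  Sd branch = 0.01025·Sd^0.27·e^(0.036·RH+0.049·T) = 0.7477 μm/a
  sum: 0.4992 + 0.7477 → r_corr = 1.247 μm/a
Ordering by μm/a: zinc (1.43) > copper (1.25)

zinc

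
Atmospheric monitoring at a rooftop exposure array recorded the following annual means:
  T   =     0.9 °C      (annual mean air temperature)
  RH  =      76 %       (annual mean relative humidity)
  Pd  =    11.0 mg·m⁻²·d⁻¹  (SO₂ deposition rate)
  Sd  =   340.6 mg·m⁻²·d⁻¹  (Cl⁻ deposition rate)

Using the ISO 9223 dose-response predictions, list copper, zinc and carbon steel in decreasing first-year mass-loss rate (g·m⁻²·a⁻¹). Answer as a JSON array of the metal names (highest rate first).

["carbon steel", "zinc", "copper"]

copper: temperature factor f = +0.126·(-9.1) = -1.1466
  Pd branch = 0.0053·Pd^0.26·e^(0.059·RH+f) = 0.2783 μm/a
  Cl⁻ term: 0.01025·340.6^0.27·exp(0.036·76+0.049·0.9) = 0.7976
  sum: 0.2783 + 0.7976 → r_corr = 1.076 μm/a
  mass loss = 1.076 μm/a × 8.96 g/cm³ = 9.64 g·m⁻²·a⁻¹
zinc: f(T) = +0.038·(T−10) [T≤10 °C] = -0.3458
  SO₂ term: 0.0129·11.0^0.44·exp(0.046·76-0.3458) = 0.8648
  Sd branch = 0.0175·Sd^0.57·e^(0.008·RH+0.085·T) = 0.9631 μm/a
  r_corr = 0.8648 + 0.9631 = 1.828 μm/a
  mass loss = 1.828 μm/a × 7.14 g/cm³ = 13.05 g·m⁻²·a⁻¹
carbon steel: temperature factor f = +0.150·(-9.1) = -1.3650
  SO₂ term: 1.77·11.0^0.52·exp(0.02·76-1.3650) = 7.191
  Cl⁻ term: 0.102·340.6^0.62·exp(0.033·76+0.04·0.9) = 48.24
  sum: 7.191 + 48.24 → r_corr = 55.43 μm/a
  mass loss = 55.43 μm/a × 7.85 g/cm³ = 435.2 g·m⁻²·a⁻¹
Ordering by g·m⁻²·a⁻¹: carbon steel (435) > zinc (13.1) > copper (9.64)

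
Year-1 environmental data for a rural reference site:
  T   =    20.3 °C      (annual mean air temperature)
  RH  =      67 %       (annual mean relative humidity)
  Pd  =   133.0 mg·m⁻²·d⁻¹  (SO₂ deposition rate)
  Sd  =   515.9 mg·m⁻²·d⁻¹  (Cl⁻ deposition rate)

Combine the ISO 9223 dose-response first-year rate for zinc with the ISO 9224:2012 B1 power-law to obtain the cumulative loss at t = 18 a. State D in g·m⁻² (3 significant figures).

D(18) = 529 g·m⁻²

zinc: f(T) = -0.071·(T−10) [T>10 °C] = -0.7313
  SO₂ term: 0.0129·133.0^0.44·exp(0.046·67-0.7313) = 1.164
  Sd branch = 0.0175·Sd^0.57·e^(0.008·RH+0.085·T) = 5.907 μm/a
  r_corr = 1.164 + 5.907 = 7.071 μm/a
Long-term exponent b (ISO 9224 Table 2, B1) = 0.813
  D(18) = 7.071 × 18^0.813 = 7.071 × 10.48 = 74.13 μm
  Mass loss = 74.13 μm × 7.14 g/cm³ = 529.3 g·m⁻²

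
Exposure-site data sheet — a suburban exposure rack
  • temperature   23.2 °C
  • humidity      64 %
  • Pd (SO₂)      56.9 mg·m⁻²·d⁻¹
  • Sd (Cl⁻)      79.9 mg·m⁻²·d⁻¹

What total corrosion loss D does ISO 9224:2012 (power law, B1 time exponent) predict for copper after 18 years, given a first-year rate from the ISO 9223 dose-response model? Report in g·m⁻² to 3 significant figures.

D(18) = 78.5 g·m⁻²

copper: f(T) = -0.080·(T−10) [T>10 °C] = -1.0560
  Pd branch = 0.0053·Pd^0.26·e^(0.059·RH+f) = 0.2301 μm/a
  Cl⁻ term: 0.01025·79.9^0.27·exp(0.036·64+0.049·23.2) = 1.044
  sum: 0.2301 + 1.044 → r_corr = 1.274 μm/a
Power-law: D(18) = r_corr · 18^0.667
  D(18) = 1.274 × 18^0.667 = 1.274 × 6.875 = 8.76 μm
  Mass loss = 8.76 μm × 8.96 g/cm³ = 78.49 g·m⁻²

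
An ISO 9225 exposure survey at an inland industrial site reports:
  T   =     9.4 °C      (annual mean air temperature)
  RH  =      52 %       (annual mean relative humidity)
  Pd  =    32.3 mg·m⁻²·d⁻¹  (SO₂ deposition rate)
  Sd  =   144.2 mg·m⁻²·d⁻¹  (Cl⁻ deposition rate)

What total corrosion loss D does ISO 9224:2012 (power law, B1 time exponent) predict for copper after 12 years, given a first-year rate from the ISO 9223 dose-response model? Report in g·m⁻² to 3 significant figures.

copper: f(T) = +0.126·(T−10) [T≤10 °C] = -0.0756
  sulphur-dioxide contribution → 0.2608 μm/a
  chloride contribution → 0.4043 μm/a
  total first-year rate 0.665 μm/a
Long-term exponent b (ISO 9224 Table 2, B1) = 0.667
  D(12) = 0.665 × 12^0.667 = 0.665 × 5.246 = 3.489 μm
  Mass loss = 3.489 μm × 8.96 g/cm³ = 31.26 g·m⁻²

D(12) = 31.3 g·m⁻²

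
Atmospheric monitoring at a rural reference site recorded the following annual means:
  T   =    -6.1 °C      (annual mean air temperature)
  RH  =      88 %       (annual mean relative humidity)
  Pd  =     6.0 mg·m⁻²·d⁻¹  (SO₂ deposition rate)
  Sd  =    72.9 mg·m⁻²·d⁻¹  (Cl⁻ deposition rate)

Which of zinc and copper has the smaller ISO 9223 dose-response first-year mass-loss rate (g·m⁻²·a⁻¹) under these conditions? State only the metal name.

copper

zinc: temperature factor f = +0.038·(-16.1) = -0.6118
  Pd branch = 0.0129·Pd^0.44·e^(0.046·RH+f) = 0.8817 μm/a
  Sd branch = 0.0175·Sd^0.57·e^(0.008·RH+0.085·T) = 0.2429 μm/a
  r_corr = 0.8817 + 0.2429 = 1.125 μm/a
  mass loss = 1.125 μm/a × 7.14 g/cm³ = 8.029 g·m⁻²·a⁻¹
copper: T≤10 °C ⇒ hinge +0.126·(-6.1−10) = -2.0286
  SO₂ term: 0.0053·6.0^0.26·exp(0.059·88-2.0286) = 0.1997
  Cl⁻ term: 0.01025·72.9^0.27·exp(0.036·88+0.049·-6.1) = 0.575
  sum: 0.1997 + 0.575 → r_corr = 0.7748 μm/a
  mass loss = 0.7748 μm/a × 8.96 g/cm³ = 6.942 g·m⁻²·a⁻¹
Ordering by g·m⁻²·a⁻¹: zinc (8.03) > copper (6.94)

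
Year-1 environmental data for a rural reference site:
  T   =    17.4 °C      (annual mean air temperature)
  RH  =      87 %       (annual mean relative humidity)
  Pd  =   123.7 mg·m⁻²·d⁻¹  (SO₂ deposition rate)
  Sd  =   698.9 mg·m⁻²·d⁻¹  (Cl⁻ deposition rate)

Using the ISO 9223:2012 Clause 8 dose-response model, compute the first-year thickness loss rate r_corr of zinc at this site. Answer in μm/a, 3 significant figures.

zinc: T>10 °C ⇒ hinge -0.071·(17.4−10) = -0.5254
  Pd branch = 0.0129·Pd^0.44·e^(0.046·RH+f) = 3.476 μm/a
  Sd branch = 0.0175·Sd^0.57·e^(0.008·RH+0.085·T) = 6.441 μm/a
  sum: 3.476 + 6.441 → r_corr = 9.917 μm/a

r_corr = 9.92 μm/a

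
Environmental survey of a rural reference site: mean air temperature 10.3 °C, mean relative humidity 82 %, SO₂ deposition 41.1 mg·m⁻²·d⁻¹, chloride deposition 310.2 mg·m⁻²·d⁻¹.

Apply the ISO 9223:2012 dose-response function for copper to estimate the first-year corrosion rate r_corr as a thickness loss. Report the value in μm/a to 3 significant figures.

r_corr = 3.25 μm/a

copper: temperature factor f = -0.080·(0.3) = -0.0240
  Pd branch = 0.0053·Pd^0.26·e^(0.059·RH+f) = 1.716 μm/a
  Sd branch = 0.01025·Sd^0.27·e^(0.036·RH+0.049·T) = 1.53 μm/a
  sum: 1.716 + 1.53 → r_corr = 3.246 μm/a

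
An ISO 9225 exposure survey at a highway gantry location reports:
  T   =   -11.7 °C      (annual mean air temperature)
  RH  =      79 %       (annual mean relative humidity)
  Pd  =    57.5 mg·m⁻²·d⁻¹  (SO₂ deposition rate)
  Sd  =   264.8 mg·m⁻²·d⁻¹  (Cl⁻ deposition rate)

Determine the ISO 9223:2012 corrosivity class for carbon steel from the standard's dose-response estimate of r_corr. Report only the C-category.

carbon steel: T≤10 °C ⇒ hinge +0.150·(-11.7−10) = -3.2550
  sulphur-dioxide contribution → 2.726 μm/a
  chloride contribution → 27.53 μm/a
  total first-year rate 30.25 μm/a
ISO 9223 Table 2 (carbon steel): 25 < 30.3 ≤ 50 μm/a ⇒ C3

C3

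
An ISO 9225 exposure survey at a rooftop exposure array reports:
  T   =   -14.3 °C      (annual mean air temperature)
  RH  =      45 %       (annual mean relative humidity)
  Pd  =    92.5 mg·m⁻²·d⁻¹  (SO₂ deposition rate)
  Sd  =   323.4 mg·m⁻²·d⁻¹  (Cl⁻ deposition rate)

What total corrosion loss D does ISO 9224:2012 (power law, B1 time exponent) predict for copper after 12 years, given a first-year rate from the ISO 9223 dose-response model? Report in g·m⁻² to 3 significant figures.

D(12) = 6.29 g·m⁻²

copper: temperature factor f = +0.126·(-24.3) = -3.0618
  SO₂ term: 0.0053·92.5^0.26·exp(0.059·45-3.0618) = 0.01145
  Sd branch = 0.01025·Sd^0.27·e^(0.036·RH+0.049·T) = 0.1223 μm/a
  r_corr = 0.01145 + 0.1223 = 0.1338 μm/a
ISO 9224: D(t) = r_corr · t^b with b = 0.667 (copper, B1)
  D(12) = 0.1338 × 12^0.667 = 0.1338 × 5.246 = 0.7019 μm
  Mass loss = 0.7019 μm × 8.96 g/cm³ = 6.289 g·m⁻²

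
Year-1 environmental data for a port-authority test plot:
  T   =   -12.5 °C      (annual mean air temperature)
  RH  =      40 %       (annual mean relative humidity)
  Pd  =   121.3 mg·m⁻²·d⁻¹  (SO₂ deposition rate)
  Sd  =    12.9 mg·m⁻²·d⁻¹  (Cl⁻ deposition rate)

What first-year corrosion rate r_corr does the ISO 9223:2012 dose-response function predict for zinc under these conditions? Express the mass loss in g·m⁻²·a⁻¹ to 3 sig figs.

zinc: f(T) = +0.038·(T−10) [T≤10 °C] = -0.8550
  Pd branch = 0.0129·Pd^0.44·e^(0.046·RH+f) = 0.2853 μm/a
  Sd branch = 0.0175·Sd^0.57·e^(0.008·RH+0.085·T) = 0.03578 μm/a
  r_corr = 0.2853 + 0.03578 = 0.3211 μm/a
Convert to mass loss: 0.3211 μm/a × 7.14 g/cm³ = 2.292 g·m⁻²·a⁻¹

r_corr = 2.29 g·m⁻²·a⁻¹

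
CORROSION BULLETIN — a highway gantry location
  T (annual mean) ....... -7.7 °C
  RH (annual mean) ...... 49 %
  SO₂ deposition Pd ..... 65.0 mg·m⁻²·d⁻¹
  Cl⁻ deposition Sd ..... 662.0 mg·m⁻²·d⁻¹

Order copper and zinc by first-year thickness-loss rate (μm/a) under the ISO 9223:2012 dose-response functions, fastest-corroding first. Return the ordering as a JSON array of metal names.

copper: temperature factor f = +0.126·(-17.7) = -2.2302
  Pd branch = 0.0053·Pd^0.26·e^(0.059·RH+f) = 0.03038 μm/a
  Sd branch = 0.01025·Sd^0.27·e^(0.036·RH+0.049·T) = 0.2369 μm/a
  r_corr = 0.03038 + 0.2369 = 0.2673 μm/a
zinc: f(T) = +0.038·(T−10) [T≤10 °C] = -0.6726
  SO₂ term: 0.0129·65.0^0.44·exp(0.046·49-0.6726) = 0.3936
  Sd branch = 0.0175·Sd^0.57·e^(0.008·RH+0.085·T) = 0.5457 μm/a
  sum: 0.3936 + 0.5457 → r_corr = 0.9393 μm/a
Ordering by μm/a: zinc (0.939) > copper (0.267)

["zinc", "copper"]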